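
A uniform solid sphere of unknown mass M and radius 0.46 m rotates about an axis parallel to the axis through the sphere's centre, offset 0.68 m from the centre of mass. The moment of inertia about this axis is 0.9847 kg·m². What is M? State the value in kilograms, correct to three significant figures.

I = I_cm + Md² = (2/5)MR² + Md² = M·[0.4·(0.46)² + (0.68)²] = M·0.54704.
So M = 0.9847 / 0.54704 = 1.8001 kg.

1.80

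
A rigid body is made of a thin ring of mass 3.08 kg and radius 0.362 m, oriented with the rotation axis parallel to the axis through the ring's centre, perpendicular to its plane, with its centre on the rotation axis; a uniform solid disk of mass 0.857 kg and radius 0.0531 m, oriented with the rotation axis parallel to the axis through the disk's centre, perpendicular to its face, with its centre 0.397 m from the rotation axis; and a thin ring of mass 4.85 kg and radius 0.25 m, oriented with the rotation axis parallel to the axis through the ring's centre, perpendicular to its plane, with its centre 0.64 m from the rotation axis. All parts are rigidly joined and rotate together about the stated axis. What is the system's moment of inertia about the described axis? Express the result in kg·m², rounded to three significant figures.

Thin ring: I_cm = MR² = (3.08)(0.362)² = 0.40362 kg·m²; axis through the centre, so I = 0.40362 kg·m².
Solid disk: I_cm = (1/2)MR² = (1/2)(0.857)(0.0531)² = 0.0012082 kg·m²; centre at d = 0.397 m, so I = I_cm + Md² gives I = 0.0012082 + (0.857)(0.397)² = 0.13628 kg·m².
Thin ring: I_cm = MR² = (4.85)(0.25)² = 0.30312 kg·m²; centre at d = 0.64 m, so I = I_cm + Md² gives I = 0.30312 + (4.85)(0.64)² = 2.2897 kg·m².
Total I = 0.40362 + 0.13628 + 2.2897 = 2.8296 kg·m².

2.83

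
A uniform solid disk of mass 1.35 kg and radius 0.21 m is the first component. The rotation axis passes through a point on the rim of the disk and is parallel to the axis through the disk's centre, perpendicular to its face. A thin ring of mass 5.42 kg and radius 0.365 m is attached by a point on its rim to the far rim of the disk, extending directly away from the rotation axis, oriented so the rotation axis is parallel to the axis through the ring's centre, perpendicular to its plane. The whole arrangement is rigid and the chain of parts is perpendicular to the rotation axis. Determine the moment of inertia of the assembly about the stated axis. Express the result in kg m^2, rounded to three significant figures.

Solid disk: I_cm = (1/2)MR² = (1/2)(1.35)(0.21)² = 0.029767 kg m^2; centre at d = 0.21 m, so the parallel axis theorem gives I = 0.029767 + (1.35)(0.21)² = 0.089302 kg m^2.
Thin ring: I_cm = MR² = (5.42)(0.365)² = 0.72208 kg m^2; centre at d = 0.21 + 0.21 + 0.365 = 0.785 m, so the parallel axis theorem gives I = 0.72208 + (5.42)(0.785)² = 4.062 kg m^2.
Total I = 0.089302 + 4.062 = 4.1513 kg m^2.

4.15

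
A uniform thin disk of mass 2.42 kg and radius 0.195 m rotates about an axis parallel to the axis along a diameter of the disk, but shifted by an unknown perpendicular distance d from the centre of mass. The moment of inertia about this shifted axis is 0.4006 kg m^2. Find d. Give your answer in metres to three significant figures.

About the centre-of-mass axis, I_cm = (1/4)MR² = (1/4)(2.42)(0.195)² = 0.023005 kg m^2.
Parallel axis theorem: I = I_cm + Md², so Md² = 0.4006 − 0.023005 = 0.37759 kg m^2.
d = √(0.37759 / 2.42) = 0.39501 m.

0.395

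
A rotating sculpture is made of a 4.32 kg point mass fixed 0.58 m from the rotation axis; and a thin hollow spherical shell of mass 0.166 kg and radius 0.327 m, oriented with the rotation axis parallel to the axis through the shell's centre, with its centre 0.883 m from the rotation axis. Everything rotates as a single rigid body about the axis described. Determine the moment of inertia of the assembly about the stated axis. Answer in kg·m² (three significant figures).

1.59

Point mass: I_cm = 0; centre at d = 0.58 m, so the parallel axis theorem gives I = 0 + (4.32)(0.58)² = 1.4532 kg·m².
Spherical shell: I_cm = (2/3)MR² = (2/3)(0.166)(0.327)² = 0.011833 kg·m²; centre at d = 0.883 m, so the parallel axis theorem gives I = 0.011833 + (0.166)(0.883)² = 0.14126 kg·m².
Total I = 1.4532 + 0.14126 = 1.5945 kg·m².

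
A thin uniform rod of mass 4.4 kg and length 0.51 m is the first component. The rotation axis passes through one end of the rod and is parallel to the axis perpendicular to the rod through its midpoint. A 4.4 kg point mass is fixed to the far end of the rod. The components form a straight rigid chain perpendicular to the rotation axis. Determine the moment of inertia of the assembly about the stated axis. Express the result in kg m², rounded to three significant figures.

1.53

Thin rod: I_cm = (1/12)ML² = (1/12)(4.4)(0.51)² = 0.09537 kg m²; centre at d = 0.255 m, so I = I_cm + Md² gives I = 0.09537 + (4.4)(0.255)² = 0.38148 kg m².
Point mass: I_cm = 0; centre at d = 0.255 + 0.255 = 0.51 m, so I = I_cm + Md² gives I = 0 + (4.4)(0.51)² = 1.1444 kg m².
Total I = 0.38148 + 1.1444 = 1.5259 kg m².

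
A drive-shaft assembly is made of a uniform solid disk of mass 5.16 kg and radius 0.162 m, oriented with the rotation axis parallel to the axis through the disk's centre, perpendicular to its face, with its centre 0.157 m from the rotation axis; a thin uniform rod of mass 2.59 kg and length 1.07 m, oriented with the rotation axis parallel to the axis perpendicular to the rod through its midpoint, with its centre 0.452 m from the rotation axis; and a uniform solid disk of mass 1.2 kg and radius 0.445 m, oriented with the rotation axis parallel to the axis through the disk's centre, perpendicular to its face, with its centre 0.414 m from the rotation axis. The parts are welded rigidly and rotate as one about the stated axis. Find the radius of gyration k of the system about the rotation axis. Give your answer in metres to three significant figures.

Solid disk: I_cm = (1/2)MR² = (1/2)(5.16)(0.162)² = 0.06771 kg m²; centre at d = 0.157 m, so I = I_cm + Md² gives I = 0.06771 + (5.16)(0.157)² = 0.1949 kg m².
Thin rod: I_cm = (1/12)ML² = (1/12)(2.59)(1.07)² = 0.24711 kg m²; centre at d = 0.452 m, so I = I_cm + Md² gives I = 0.24711 + (2.59)(0.452)² = 0.77625 kg m².
Solid disk: I_cm = (1/2)MR² = (1/2)(1.2)(0.445)² = 0.11882 kg m²; centre at d = 0.414 m, so I = I_cm + Md² gives I = 0.11882 + (1.2)(0.414)² = 0.32449 kg m².
Total I = 1.2956 kg m²; total mass M = 8.95 kg.
k = √(I/M) = √(1.2956/8.95) = 0.38048 m.

0.380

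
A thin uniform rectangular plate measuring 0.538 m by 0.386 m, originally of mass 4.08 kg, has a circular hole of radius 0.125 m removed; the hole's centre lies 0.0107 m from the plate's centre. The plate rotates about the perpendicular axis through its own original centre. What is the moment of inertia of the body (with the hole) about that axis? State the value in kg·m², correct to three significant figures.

0.141

Unpierced body about its centre: I₀ = (1/12)M(a²+b²) = (1/12)(4.08)[(0.538)² + (0.386)²] = 0.14907 kg·m².
The removed disk has mass m = M·πr²/(ab) = (4.08)·π(0.125)²/(0.538·0.386) = 0.96441 kg (same uniform areal density).
Its moment of inertia about the rotation axis (parallel-axis theorem): I_hole = (1/2)mr² + md² = (1/2)(0.96441)(0.125)² + (0.96441)(0.0107)² = 0.0076448 kg·m².
Treating the hole as negative mass, I = I₀ − I_hole = 0.14907 − 0.0076448 = 0.14142 kg·m².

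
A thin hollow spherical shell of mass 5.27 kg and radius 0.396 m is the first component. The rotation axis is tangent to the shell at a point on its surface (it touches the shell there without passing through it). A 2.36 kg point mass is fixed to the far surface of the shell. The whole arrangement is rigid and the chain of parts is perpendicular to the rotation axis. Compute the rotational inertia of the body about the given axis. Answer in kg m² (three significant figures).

Spherical shell: I_cm = (2/3)MR² = (2/3)(5.27)(0.396)² = 0.55095 kg m²; centre at d = 0.396 m, so I = I_cm + Md² gives I = 0.55095 + (5.27)(0.396)² = 1.3774 kg m².
Point mass: I_cm = 0; centre at d = 0.396 + 0.396 = 0.792 m, so I = I_cm + Md² gives I = 0 + (2.36)(0.792)² = 1.4803 kg m².
Total I = 1.3774 + 1.4803 = 2.8577 kg m².

2.86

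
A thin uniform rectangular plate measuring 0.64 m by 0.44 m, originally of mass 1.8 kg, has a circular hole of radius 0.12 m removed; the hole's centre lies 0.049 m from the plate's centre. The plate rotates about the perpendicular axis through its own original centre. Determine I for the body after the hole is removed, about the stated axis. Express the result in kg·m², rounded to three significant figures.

Unpierced body about its centre: I₀ = (1/12)M(a²+b²) = (1/12)(1.8)[(0.64)² + (0.44)²] = 0.09048 kg·m².
The removed disk has mass m = M·πr²/(ab) = (1.8)·π(0.12)²/(0.64·0.44) = 0.28917 kg (same uniform areal density).
Its moment of inertia about the rotation axis (parallel-axis theorem): I_hole = (1/2)mr² + md² = (1/2)(0.28917)(0.12)² + (0.28917)(0.049)² = 0.0027763 kg·m².
Treating the hole as negative mass, I = I₀ − I_hole = 0.09048 − 0.0027763 = 0.087704 kg·m².

0.0877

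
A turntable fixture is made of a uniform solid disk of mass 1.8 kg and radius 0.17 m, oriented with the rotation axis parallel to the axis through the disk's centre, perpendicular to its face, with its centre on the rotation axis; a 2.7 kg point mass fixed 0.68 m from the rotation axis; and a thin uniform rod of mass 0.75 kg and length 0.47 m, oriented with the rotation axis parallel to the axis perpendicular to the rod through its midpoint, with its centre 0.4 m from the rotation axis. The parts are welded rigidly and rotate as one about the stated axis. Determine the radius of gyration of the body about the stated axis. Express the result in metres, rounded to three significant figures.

0.518

Solid disk: I_cm = (1/2)MR² = (1/2)(1.8)(0.17)² = 0.02601 kg·m²; axis through the centre, so I = 0.02601 kg·m².
Point mass: I_cm = 0; centre at d = 0.68 m, so the parallel axis theorem gives I = 0 + (2.7)(0.68)² = 1.2485 kg·m².
Thin rod: I_cm = (1/12)ML² = (1/12)(0.75)(0.47)² = 0.013806 kg·m²; centre at d = 0.4 m, so the parallel axis theorem gives I = 0.013806 + (0.75)(0.4)² = 0.13381 kg·m².
Total I = 1.4083 kg·m²; total mass M = 5.25 kg.
k = √(I/M) = √(1.4083/5.25) = 0.51793 m.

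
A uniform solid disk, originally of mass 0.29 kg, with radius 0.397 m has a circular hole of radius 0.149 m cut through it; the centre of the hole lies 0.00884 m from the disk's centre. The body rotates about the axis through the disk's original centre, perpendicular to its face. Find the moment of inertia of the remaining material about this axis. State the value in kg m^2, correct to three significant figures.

0.0224

Unpierced body about its centre: I₀ = (1/2)MR² = (1/2)(0.29)(0.397)² = 0.022853 kg m^2.
The removed disk has mass m = M·(r/R)² = (0.29)(0.149/0.397)² = 0.04085 kg (same uniform areal density).
Its moment of inertia about the rotation axis (parallel-axis theorem): I_hole = (1/2)mr² + md² = (1/2)(0.04085)(0.149)² + (0.04085)(0.00884)² = 0.00045665 kg m^2.
Treating the hole as negative mass, I = I₀ − I_hole = 0.022853 − 0.00045665 = 0.022397 kg m^2.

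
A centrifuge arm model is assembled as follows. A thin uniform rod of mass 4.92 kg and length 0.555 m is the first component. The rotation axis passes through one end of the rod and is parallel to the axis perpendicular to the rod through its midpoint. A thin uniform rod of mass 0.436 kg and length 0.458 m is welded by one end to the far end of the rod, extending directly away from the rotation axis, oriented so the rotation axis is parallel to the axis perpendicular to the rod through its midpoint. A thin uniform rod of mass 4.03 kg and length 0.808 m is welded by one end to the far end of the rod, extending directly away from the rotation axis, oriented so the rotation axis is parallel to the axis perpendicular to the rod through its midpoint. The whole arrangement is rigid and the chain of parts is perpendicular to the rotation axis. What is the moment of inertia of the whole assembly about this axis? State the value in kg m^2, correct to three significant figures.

9.09

Thin rod: I_cm = (1/12)ML² = (1/12)(4.92)(0.555)² = 0.12629 kg m^2; centre at d = 0.2775 m, so I = I_cm + Md² gives I = 0.12629 + (4.92)(0.2775)² = 0.50516 kg m^2.
Thin rod: I_cm = (1/12)ML² = (1/12)(0.436)(0.458)² = 0.0076214 kg m^2; centre at d = 0.2775 + 0.2775 + 0.229 = 0.784 m, so I = I_cm + Md² gives I = 0.0076214 + (0.436)(0.784)² = 0.27561 kg m^2.
Thin rod: I_cm = (1/12)ML² = (1/12)(4.03)(0.808)² = 0.21925 kg m^2; centre at d = 0.2775 + 0.2775 + 0.229 + 0.229 + 0.404 = 1.417 m, so I = I_cm + Md² gives I = 0.21925 + (4.03)(1.417)² = 8.311 kg m^2.
Total I = 0.50516 + 0.27561 + 8.311 = 9.0918 kg m^2.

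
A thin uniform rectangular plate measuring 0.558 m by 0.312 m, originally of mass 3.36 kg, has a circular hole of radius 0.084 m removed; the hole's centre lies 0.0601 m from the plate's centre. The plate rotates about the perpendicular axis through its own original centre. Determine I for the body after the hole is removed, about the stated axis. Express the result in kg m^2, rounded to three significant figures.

Unpierced body about its centre: I₀ = (1/12)M(a²+b²) = (1/12)(3.36)[(0.558)² + (0.312)²] = 0.11444 kg m^2.
The removed disk has mass m = M·πr²/(ab) = (3.36)·π(0.084)²/(0.558·0.312) = 0.42782 kg (same uniform areal density).
Its moment of inertia about the rotation axis (parallel-axis theorem): I_hole = (1/2)mr² + md² = (1/2)(0.42782)(0.084)² + (0.42782)(0.0601)² = 0.0030546 kg m^2.
Treating the hole as negative mass, I = I₀ − I_hole = 0.11444 − 0.0030546 = 0.11138 kg m^2.

0.111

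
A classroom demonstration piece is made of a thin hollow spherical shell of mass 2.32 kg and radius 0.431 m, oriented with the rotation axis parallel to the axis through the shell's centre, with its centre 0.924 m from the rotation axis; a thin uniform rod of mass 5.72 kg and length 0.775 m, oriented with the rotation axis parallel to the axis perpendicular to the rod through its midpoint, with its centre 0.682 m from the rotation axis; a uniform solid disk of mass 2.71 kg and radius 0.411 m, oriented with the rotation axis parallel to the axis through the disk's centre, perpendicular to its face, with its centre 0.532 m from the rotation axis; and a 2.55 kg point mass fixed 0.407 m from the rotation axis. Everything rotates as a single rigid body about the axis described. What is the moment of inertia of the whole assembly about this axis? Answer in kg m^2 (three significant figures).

6.63

Spherical shell: I_cm = (2/3)MR² = (2/3)(2.32)(0.431)² = 0.28731 kg m^2; centre at d = 0.924 m, so the parallel axis theorem gives I = 0.28731 + (2.32)(0.924)² = 2.2681 kg m^2.
Thin rod: I_cm = (1/12)ML² = (1/12)(5.72)(0.775)² = 0.2863 kg m^2; centre at d = 0.682 m, so the parallel axis theorem gives I = 0.2863 + (5.72)(0.682)² = 2.9468 kg m^2.
Solid disk: I_cm = (1/2)MR² = (1/2)(2.71)(0.411)² = 0.22889 kg m^2; centre at d = 0.532 m, so the parallel axis theorem gives I = 0.22889 + (2.71)(0.532)² = 0.99588 kg m^2.
Point mass: I_cm = 0; centre at d = 0.407 m, so the parallel axis theorem gives I = 0 + (2.55)(0.407)² = 0.4224 kg m^2.
Total I = 2.2681 + 2.9468 + 0.99588 + 0.4224 = 6.6332 kg m^2.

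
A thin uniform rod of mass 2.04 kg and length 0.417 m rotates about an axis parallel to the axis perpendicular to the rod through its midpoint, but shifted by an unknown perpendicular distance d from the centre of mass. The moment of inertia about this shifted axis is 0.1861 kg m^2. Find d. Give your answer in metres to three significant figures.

About the centre-of-mass axis, I_cm = (1/12)ML² = (1/12)(2.04)(0.417)² = 0.029561 kg m^2.
Parallel axis theorem: I = I_cm + Md², so Md² = 0.1861 − 0.029561 = 0.15654 kg m^2.
d = √(0.15654 / 2.04) = 0.27701 m.

0.277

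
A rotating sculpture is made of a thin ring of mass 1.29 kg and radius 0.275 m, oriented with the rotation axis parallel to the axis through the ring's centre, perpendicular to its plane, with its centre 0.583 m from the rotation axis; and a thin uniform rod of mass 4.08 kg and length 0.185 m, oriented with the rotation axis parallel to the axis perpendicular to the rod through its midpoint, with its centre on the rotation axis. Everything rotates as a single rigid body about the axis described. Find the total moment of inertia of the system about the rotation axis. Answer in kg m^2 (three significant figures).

0.548

Thin ring: I_cm = MR² = (1.29)(0.275)² = 0.097556 kg m^2; centre at d = 0.583 m, so the parallel axis theorem gives I = 0.097556 + (1.29)(0.583)² = 0.53601 kg m^2.
Thin rod: I_cm = (1/12)ML² = (1/12)(4.08)(0.185)² = 0.011636 kg m^2; axis through the centre, so I = 0.011636 kg m^2.
Total I = 0.53601 + 0.011636 = 0.54765 kg m^2.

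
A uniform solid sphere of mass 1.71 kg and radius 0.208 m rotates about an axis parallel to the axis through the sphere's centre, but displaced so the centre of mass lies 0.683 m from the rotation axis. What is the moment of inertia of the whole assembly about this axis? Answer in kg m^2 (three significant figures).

I_cm = (2/5)MR² = (2/5)(1.71)(0.208)² = 0.029593 kg m^2; centre at d = 0.683 m, so I = I_cm + Md² gives I = 0.029593 + (1.71)(0.683)² = 0.82729 kg m^2.

0.827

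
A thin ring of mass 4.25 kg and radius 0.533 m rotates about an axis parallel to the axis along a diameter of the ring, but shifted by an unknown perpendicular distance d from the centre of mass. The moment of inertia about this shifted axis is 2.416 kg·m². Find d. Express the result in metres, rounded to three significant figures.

0.653

About the centre-of-mass axis, I_cm = (1/2)MR² = (1/2)(4.25)(0.533)² = 0.60369 kg·m².
Parallel axis theorem: I = I_cm + Md², so Md² = 2.416 − 0.60369 = 1.8123 kg·m².
d = √(1.8123 / 4.25) = 0.65301 m.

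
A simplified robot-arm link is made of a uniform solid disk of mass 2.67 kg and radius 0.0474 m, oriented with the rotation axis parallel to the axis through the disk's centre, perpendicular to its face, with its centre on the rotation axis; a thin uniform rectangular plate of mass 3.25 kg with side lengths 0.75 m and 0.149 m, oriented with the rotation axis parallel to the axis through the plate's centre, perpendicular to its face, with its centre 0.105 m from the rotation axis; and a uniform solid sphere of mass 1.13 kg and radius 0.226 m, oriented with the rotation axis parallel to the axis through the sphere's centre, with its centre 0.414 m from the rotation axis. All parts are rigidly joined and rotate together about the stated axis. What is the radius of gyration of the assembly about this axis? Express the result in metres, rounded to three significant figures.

0.242

Solid disk: I_cm = (1/2)MR² = (1/2)(2.67)(0.0474)² = 0.0029994 kg m²; axis through the centre, so I = 0.0029994 kg m².
Rectangular plate: I_cm = (1/12)M(a²+b²) = (1/12)(3.25)[(0.75)² + (0.149)²] = 0.15836 kg m²; centre at d = 0.105 m, so I = I_cm + Md² gives I = 0.15836 + (3.25)(0.105)² = 0.19419 kg m².
Solid sphere: I_cm = (2/5)MR² = (2/5)(1.13)(0.226)² = 0.023086 kg m²; centre at d = 0.414 m, so I = I_cm + Md² gives I = 0.023086 + (1.13)(0.414)² = 0.21676 kg m².
Total I = 0.41395 kg m²; total mass M = 7.05 kg.
k = √(I/M) = √(0.41395/7.05) = 0.24231 m.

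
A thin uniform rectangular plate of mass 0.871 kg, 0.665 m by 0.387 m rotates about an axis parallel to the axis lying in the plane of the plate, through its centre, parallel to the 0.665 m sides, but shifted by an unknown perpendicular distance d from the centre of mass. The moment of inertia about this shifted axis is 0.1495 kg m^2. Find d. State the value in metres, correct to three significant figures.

About the centre-of-mass axis, I_cm = (1/12)Mb² = (1/12)(0.871)(0.387)² = 0.010871 kg m^2.
Parallel axis theorem: I = I_cm + Md², so Md² = 0.1495 − 0.010871 = 0.13863 kg m^2.
d = √(0.13863 / 0.871) = 0.39895 m.

0.399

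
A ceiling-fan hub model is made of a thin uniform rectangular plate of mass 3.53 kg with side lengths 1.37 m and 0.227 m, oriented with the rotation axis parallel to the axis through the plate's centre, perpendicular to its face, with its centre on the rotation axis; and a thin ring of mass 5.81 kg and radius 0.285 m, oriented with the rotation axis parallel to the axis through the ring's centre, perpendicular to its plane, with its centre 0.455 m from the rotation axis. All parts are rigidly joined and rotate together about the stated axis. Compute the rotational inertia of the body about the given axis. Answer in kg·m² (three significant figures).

Rectangular plate: I_cm = (1/12)M(a²+b²) = (1/12)(3.53)[(1.37)² + (0.227)²] = 0.56728 kg·m²; axis through the centre, so I = 0.56728 kg·m².
Thin ring: I_cm = MR² = (5.81)(0.285)² = 0.47192 kg·m²; centre at d = 0.455 m, so the parallel axis theorem gives I = 0.47192 + (5.81)(0.455)² = 1.6747 kg·m².
Total I = 0.56728 + 1.6747 = 2.242 kg·m².

2.24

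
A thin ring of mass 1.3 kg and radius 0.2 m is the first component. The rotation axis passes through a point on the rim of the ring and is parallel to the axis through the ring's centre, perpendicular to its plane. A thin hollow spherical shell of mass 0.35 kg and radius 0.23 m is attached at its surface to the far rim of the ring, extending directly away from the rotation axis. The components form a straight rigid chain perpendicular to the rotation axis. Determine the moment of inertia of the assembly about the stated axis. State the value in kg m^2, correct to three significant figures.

0.255

Thin ring: I_cm = MR² = (1.3)(0.2)² = 0.052 kg m^2; centre at d = 0.2 m, so the parallel axis theorem gives I = 0.052 + (1.3)(0.2)² = 0.104 kg m^2.
Spherical shell: I_cm = (2/3)MR² = (2/3)(0.35)(0.23)² = 0.012343 kg m^2; centre at d = 0.2 + 0.2 + 0.23 = 0.63 m, so the parallel axis theorem gives I = 0.012343 + (0.35)(0.63)² = 0.15126 kg m^2.
Total I = 0.104 + 0.15126 = 0.25526 kg m^2.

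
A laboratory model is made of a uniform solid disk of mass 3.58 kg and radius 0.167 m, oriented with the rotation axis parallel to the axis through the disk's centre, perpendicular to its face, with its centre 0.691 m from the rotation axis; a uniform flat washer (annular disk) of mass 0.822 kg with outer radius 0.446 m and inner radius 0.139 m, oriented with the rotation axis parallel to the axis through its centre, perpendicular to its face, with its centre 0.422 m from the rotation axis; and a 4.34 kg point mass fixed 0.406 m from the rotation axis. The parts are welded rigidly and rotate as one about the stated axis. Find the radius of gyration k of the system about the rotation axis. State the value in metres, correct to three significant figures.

Solid disk: I_cm = (1/2)MR² = (1/2)(3.58)(0.167)² = 0.049921 kg m^2; centre at d = 0.691 m, so the parallel axis theorem gives I = 0.049921 + (3.58)(0.691)² = 1.7593 kg m^2.
Annular disk: I_cm = (1/2)M(R²+r²) = (1/2)(0.822)[(0.446)² + (0.139)²] = 0.089695 kg m^2; centre at d = 0.422 m, so the parallel axis theorem gives I = 0.089695 + (0.822)(0.422)² = 0.23608 kg m^2.
Point mass: I_cm = 0; centre at d = 0.406 m, so the parallel axis theorem gives I = 0 + (4.34)(0.406)² = 0.71539 kg m^2.
Total I = 2.7108 kg m^2; total mass M = 8.742 kg.
k = √(I/M) = √(2.7108/8.742) = 0.55685 m.

0.557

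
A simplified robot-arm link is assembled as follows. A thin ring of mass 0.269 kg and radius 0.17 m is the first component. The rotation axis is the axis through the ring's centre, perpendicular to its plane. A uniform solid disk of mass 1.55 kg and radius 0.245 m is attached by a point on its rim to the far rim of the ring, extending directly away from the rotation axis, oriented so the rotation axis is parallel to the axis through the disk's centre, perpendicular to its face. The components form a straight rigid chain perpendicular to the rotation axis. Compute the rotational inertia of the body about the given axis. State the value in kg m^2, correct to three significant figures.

0.321

Thin ring: I_cm = MR² = (0.269)(0.17)² = 0.0077741 kg m^2; axis through the centre, so I = 0.0077741 kg m^2.
Solid disk: I_cm = (1/2)MR² = (1/2)(1.55)(0.245)² = 0.046519 kg m^2; centre at d = 0.17 + 0.245 = 0.415 m, so I = I_cm + Md² gives I = 0.046519 + (1.55)(0.415)² = 0.31347 kg m^2.
Total I = 0.0077741 + 0.31347 = 0.32124 kg m^2.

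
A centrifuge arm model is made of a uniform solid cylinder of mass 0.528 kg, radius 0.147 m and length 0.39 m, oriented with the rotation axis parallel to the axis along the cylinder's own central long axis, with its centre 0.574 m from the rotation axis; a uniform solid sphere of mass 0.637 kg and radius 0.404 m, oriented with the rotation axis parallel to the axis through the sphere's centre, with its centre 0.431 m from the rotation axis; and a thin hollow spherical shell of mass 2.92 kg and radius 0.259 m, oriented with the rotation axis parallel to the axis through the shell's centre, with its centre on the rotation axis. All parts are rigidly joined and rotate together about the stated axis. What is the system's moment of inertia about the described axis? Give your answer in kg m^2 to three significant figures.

Solid cylinder: I_cm = (1/2)MR² = (1/2)(0.528)(0.147)² = 0.0057048 kg m^2; centre at d = 0.574 m, so I = I_cm + Md² gives I = 0.0057048 + (0.528)(0.574)² = 0.17967 kg m^2.
Solid sphere: I_cm = (2/5)MR² = (2/5)(0.637)(0.404)² = 0.041587 kg m^2; centre at d = 0.431 m, so I = I_cm + Md² gives I = 0.041587 + (0.637)(0.431)² = 0.15992 kg m^2.
Spherical shell: I_cm = (2/3)MR² = (2/3)(2.92)(0.259)² = 0.13058 kg m^2; axis through the centre, so I = 0.13058 kg m^2.
Total I = 0.17967 + 0.15992 + 0.13058 = 0.47017 kg m^2.

0.470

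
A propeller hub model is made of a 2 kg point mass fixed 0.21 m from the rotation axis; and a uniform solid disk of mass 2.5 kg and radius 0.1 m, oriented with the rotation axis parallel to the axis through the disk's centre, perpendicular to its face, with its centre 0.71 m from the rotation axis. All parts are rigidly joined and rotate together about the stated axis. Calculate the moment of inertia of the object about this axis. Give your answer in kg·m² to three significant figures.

1.36

Point mass: I_cm = 0; centre at d = 0.21 m, so I = I_cm + Md² gives I = 0 + (2)(0.21)² = 0.0882 kg·m².
Solid disk: I_cm = (1/2)MR² = (1/2)(2.5)(0.1)² = 0.0125 kg·m²; centre at d = 0.71 m, so I = I_cm + Md² gives I = 0.0125 + (2.5)(0.71)² = 1.2728 kg·m².
Total I = 0.0882 + 1.2728 = 1.361 kg·m².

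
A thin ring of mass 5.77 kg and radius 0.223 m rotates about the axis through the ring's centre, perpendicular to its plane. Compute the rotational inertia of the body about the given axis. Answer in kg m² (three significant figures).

0.287

I_cm = MR² = (5.77)(0.223)² = 0.28694 kg m²; axis through the centre, so I = 0.28694 kg m².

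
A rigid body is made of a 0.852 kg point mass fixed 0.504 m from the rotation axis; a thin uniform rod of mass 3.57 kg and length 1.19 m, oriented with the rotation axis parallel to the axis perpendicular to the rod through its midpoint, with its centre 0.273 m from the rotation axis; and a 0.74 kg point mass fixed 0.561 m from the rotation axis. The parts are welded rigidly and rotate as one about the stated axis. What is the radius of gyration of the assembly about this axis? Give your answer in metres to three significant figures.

Point mass: I_cm = 0; centre at d = 0.504 m, so the parallel axis theorem gives I = 0 + (0.852)(0.504)² = 0.21642 kg m².
Thin rod: I_cm = (1/12)ML² = (1/12)(3.57)(1.19)² = 0.42129 kg m²; centre at d = 0.273 m, so the parallel axis theorem gives I = 0.42129 + (3.57)(0.273)² = 0.68736 kg m².
Point mass: I_cm = 0; centre at d = 0.561 m, so the parallel axis theorem gives I = 0 + (0.74)(0.561)² = 0.23289 kg m².
Total I = 1.1367 kg m²; total mass M = 5.162 kg.
k = √(I/M) = √(1.1367/5.162) = 0.46925 m.

0.469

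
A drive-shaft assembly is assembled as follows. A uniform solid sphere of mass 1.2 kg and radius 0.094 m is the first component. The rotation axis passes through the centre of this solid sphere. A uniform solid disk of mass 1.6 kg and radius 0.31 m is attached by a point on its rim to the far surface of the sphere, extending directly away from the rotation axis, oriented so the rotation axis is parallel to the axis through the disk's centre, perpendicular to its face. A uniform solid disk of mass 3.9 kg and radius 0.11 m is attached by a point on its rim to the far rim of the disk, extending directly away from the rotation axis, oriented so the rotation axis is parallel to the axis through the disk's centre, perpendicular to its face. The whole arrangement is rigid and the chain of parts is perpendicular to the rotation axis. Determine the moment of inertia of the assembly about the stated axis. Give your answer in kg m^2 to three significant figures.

3.01

Solid sphere: I_cm = (2/5)MR² = (2/5)(1.2)(0.094)² = 0.0042413 kg m^2; axis through the centre, so I = 0.0042413 kg m^2.
Solid disk: I_cm = (1/2)MR² = (1/2)(1.6)(0.31)² = 0.07688 kg m^2; centre at d = 0.094 + 0.31 = 0.404 m, so I = I_cm + Md² gives I = 0.07688 + (1.6)(0.404)² = 0.33803 kg m^2.
Solid disk: I_cm = (1/2)MR² = (1/2)(3.9)(0.11)² = 0.023595 kg m^2; centre at d = 0.094 + 0.31 + 0.31 + 0.11 = 0.824 m, so I = I_cm + Md² gives I = 0.023595 + (3.9)(0.824)² = 2.6716 kg m^2.
Total I = 0.0042413 + 0.33803 + 2.6716 = 3.0139 kg m^2.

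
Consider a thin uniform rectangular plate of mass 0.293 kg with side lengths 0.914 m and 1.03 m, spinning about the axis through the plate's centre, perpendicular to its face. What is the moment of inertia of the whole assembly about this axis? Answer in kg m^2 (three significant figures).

I_cm = (1/12)M(a²+b²) = (1/12)(0.293)[(0.914)² + (1.03)²] = 0.046301 kg m^2; axis through the centre, so I = 0.046301 kg m^2.

0.0463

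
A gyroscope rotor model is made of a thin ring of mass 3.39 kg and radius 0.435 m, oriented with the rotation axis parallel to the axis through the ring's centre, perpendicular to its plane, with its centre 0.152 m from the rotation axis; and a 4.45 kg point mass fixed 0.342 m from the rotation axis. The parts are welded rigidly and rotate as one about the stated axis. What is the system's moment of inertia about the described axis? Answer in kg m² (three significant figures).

Thin ring: I_cm = MR² = (3.39)(0.435)² = 0.64147 kg m²; centre at d = 0.152 m, so the parallel axis theorem gives I = 0.64147 + (3.39)(0.152)² = 0.7198 kg m².
Point mass: I_cm = 0; centre at d = 0.342 m, so the parallel axis theorem gives I = 0 + (4.45)(0.342)² = 0.52049 kg m².
Total I = 0.7198 + 0.52049 = 1.2403 kg m².

1.24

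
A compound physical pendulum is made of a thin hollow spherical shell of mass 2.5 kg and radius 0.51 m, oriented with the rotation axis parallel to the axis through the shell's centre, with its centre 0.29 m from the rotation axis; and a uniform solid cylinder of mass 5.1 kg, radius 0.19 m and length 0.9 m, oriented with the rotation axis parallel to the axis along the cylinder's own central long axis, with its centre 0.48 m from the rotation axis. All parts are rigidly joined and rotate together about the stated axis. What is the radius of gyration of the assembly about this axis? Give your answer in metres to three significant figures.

Spherical shell: I_cm = (2/3)MR² = (2/3)(2.5)(0.51)² = 0.4335 kg·m²; centre at d = 0.29 m, so the parallel axis theorem gives I = 0.4335 + (2.5)(0.29)² = 0.64375 kg·m².
Solid cylinder: I_cm = (1/2)MR² = (1/2)(5.1)(0.19)² = 0.092055 kg·m²; centre at d = 0.48 m, so the parallel axis theorem gives I = 0.092055 + (5.1)(0.48)² = 1.2671 kg·m².
Total I = 1.9108 kg·m²; total mass M = 7.6 kg.
k = √(I/M) = √(1.9108/7.6) = 0.50142 m.

0.501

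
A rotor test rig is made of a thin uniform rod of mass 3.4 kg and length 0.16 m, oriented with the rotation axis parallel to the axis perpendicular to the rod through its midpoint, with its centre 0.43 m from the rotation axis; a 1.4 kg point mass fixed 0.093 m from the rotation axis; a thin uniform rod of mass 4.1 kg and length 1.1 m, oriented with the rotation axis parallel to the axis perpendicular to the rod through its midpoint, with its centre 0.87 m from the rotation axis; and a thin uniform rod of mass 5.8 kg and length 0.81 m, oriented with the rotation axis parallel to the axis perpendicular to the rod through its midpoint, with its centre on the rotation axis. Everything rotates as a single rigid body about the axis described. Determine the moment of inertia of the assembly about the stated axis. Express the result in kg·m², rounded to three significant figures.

4.48

Thin rod: I_cm = (1/12)ML² = (1/12)(3.4)(0.16)² = 0.0072533 kg·m²; centre at d = 0.43 m, so the parallel axis theorem gives I = 0.0072533 + (3.4)(0.43)² = 0.63591 kg·m².
Point mass: I_cm = 0; centre at d = 0.093 m, so the parallel axis theorem gives I = 0 + (1.4)(0.093)² = 0.012109 kg·m².
Thin rod: I_cm = (1/12)ML² = (1/12)(4.1)(1.1)² = 0.41342 kg·m²; centre at d = 0.87 m, so the parallel axis theorem gives I = 0.41342 + (4.1)(0.87)² = 3.5167 kg·m².
Thin rod: I_cm = (1/12)ML² = (1/12)(5.8)(0.81)² = 0.31712 kg·m²; axis through the centre, so I = 0.31712 kg·m².
Total I = 0.63591 + 0.012109 + 3.5167 + 0.31712 = 4.4818 kg·m².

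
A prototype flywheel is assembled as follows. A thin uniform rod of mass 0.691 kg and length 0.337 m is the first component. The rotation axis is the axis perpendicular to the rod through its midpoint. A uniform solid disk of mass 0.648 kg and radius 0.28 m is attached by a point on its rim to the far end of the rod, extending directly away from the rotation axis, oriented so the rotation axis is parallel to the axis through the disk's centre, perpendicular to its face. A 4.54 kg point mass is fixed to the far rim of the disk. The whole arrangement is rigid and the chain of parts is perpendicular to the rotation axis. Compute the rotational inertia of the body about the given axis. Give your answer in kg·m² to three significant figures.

Thin rod: I_cm = (1/12)ML² = (1/12)(0.691)(0.337)² = 0.0065397 kg·m²; axis through the centre, so I = 0.0065397 kg·m².
Solid disk: I_cm = (1/2)MR² = (1/2)(0.648)(0.28)² = 0.025402 kg·m²; centre at d = 0.1685 + 0.28 = 0.4485 m, so the parallel axis theorem gives I = 0.025402 + (0.648)(0.4485)² = 0.15575 kg·m².
Point mass: I_cm = 0; centre at d = 0.1685 + 0.28 + 0.28 = 0.7285 m, so the parallel axis theorem gives I = 0 + (4.54)(0.7285)² = 2.4094 kg·m².
Total I = 0.0065397 + 0.15575 + 2.4094 = 2.5717 kg·m².

2.57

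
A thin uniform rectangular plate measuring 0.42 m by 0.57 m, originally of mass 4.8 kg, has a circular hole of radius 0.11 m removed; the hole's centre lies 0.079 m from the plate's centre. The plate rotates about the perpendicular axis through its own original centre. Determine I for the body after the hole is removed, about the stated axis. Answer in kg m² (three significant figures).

0.191

Unpierced body about its centre: I₀ = (1/12)M(a²+b²) = (1/12)(4.8)[(0.42)² + (0.57)²] = 0.20052 kg m².
The removed disk has mass m = M·πr²/(ab) = (4.8)·π(0.11)²/(0.42·0.57) = 0.76217 kg (same uniform areal density).
Its moment of inertia about the rotation axis (parallel-axis theorem): I_hole = (1/2)mr² + md² = (1/2)(0.76217)(0.11)² + (0.76217)(0.079)² = 0.0093678 kg m².
Treating the hole as negative mass, I = I₀ − I_hole = 0.20052 − 0.0093678 = 0.19115 kg m².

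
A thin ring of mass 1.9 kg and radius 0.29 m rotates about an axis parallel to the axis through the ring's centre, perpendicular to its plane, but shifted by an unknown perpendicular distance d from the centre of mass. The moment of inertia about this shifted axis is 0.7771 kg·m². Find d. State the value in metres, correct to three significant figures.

0.570

About the centre-of-mass axis, I_cm = MR² = (1.9)(0.29)² = 0.15979 kg·m².
Parallel axis theorem: I = I_cm + Md², so Md² = 0.7771 − 0.15979 = 0.61731 kg·m².
d = √(0.61731 / 1.9) = 0.57 m.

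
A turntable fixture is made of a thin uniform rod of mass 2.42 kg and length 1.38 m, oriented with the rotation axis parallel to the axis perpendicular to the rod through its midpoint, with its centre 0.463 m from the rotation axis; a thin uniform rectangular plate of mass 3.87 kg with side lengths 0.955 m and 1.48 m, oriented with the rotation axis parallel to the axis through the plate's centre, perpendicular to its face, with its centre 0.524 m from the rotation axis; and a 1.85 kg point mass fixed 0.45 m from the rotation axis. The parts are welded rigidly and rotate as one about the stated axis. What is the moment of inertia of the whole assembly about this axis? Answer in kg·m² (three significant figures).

Thin rod: I_cm = (1/12)ML² = (1/12)(2.42)(1.38)² = 0.38405 kg·m²; centre at d = 0.463 m, so I = I_cm + Md² gives I = 0.38405 + (2.42)(0.463)² = 0.90283 kg·m².
Rectangular plate: I_cm = (1/12)M(a²+b²) = (1/12)(3.87)[(0.955)² + (1.48)²] = 1.0005 kg·m²; centre at d = 0.524 m, so I = I_cm + Md² gives I = 1.0005 + (3.87)(0.524)² = 2.0631 kg·m².
Point mass: I_cm = 0; centre at d = 0.45 m, so I = I_cm + Md² gives I = 0 + (1.85)(0.45)² = 0.37463 kg·m².
Total I = 0.90283 + 2.0631 + 0.37463 = 3.3406 kg·m².

3.34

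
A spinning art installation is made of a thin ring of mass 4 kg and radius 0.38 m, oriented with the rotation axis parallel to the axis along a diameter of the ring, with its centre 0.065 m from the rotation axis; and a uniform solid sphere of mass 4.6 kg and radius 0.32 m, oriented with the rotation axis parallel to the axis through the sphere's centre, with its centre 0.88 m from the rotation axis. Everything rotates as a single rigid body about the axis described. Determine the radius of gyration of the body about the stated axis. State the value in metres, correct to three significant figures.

0.687

Thin ring: I_cm = (1/2)MR² = (1/2)(4)(0.38)² = 0.2888 kg m²; centre at d = 0.065 m, so I = I_cm + Md² gives I = 0.2888 + (4)(0.065)² = 0.3057 kg m².
Solid sphere: I_cm = (2/5)MR² = (2/5)(4.6)(0.32)² = 0.18842 kg m²; centre at d = 0.88 m, so I = I_cm + Md² gives I = 0.18842 + (4.6)(0.88)² = 3.7507 kg m².
Total I = 4.0564 kg m²; total mass M = 8.6 kg.
k = √(I/M) = √(4.0564/8.6) = 0.68678 m.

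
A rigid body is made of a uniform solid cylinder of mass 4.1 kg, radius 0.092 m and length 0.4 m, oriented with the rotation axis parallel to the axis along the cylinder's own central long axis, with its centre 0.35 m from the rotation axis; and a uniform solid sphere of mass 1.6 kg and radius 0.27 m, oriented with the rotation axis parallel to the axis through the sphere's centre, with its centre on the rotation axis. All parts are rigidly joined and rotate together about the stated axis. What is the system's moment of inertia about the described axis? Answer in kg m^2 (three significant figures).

0.566

Solid cylinder: I_cm = (1/2)MR² = (1/2)(4.1)(0.092)² = 0.017351 kg m^2; centre at d = 0.35 m, so the parallel axis theorem gives I = 0.017351 + (4.1)(0.35)² = 0.5196 kg m^2.
Solid sphere: I_cm = (2/5)MR² = (2/5)(1.6)(0.27)² = 0.046656 kg m^2; axis through the centre, so I = 0.046656 kg m^2.
Total I = 0.5196 + 0.046656 = 0.56626 kg m^2.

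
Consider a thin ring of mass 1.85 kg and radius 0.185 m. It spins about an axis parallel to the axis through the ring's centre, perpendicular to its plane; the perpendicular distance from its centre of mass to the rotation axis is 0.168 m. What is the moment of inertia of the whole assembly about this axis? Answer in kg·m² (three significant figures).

I_cm = MR² = (1.85)(0.185)² = 0.063316 kg·m²; centre at d = 0.168 m, so I = I_cm + Md² gives I = 0.063316 + (1.85)(0.168)² = 0.11553 kg·m².

0.116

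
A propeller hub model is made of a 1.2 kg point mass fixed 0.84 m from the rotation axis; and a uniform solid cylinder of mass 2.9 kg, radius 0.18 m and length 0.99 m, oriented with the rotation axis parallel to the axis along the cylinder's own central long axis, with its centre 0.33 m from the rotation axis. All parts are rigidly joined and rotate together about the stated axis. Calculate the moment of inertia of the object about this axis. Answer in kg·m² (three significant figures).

1.21

Point mass: I_cm = 0; centre at d = 0.84 m, so I = I_cm + Md² gives I = 0 + (1.2)(0.84)² = 0.84672 kg·m².
Solid cylinder: I_cm = (1/2)MR² = (1/2)(2.9)(0.18)² = 0.04698 kg·m²; centre at d = 0.33 m, so I = I_cm + Md² gives I = 0.04698 + (2.9)(0.33)² = 0.36279 kg·m².
Total I = 0.84672 + 0.36279 = 1.2095 kg·m².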